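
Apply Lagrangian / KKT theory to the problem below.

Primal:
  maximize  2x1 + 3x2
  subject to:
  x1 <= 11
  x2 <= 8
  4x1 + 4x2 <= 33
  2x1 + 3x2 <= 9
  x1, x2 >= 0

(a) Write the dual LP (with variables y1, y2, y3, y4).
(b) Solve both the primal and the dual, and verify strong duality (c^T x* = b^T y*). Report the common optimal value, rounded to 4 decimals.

The standard primal-dual pair for 'max c^T x s.t. A x <= b, x >= 0' is:
  Dual:  min b^T y  s.t.  A^T y >= c,  y >= 0.

So the dual LP is:
  minimize  11y1 + 8y2 + 33y3 + 9y4
  subject to:
    y1 + 4y3 + 2y4 >= 2
    y2 + 4y3 + 3y4 >= 3
    y1, y2, y3, y4 >= 0

Solving the primal: x* = (4.5, 0).
  primal value c^T x* = 9.
Solving the dual: y* = (0, 0, 0, 1).
  dual value b^T y* = 9.
Strong duality: c^T x* = b^T y*. Confirmed.

9


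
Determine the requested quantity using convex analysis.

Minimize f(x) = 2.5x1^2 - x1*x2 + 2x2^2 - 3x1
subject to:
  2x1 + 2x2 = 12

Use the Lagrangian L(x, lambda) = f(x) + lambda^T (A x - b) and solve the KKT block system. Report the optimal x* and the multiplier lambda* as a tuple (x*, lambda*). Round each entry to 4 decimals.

Form the Lagrangian:
  L(x, lambda) = (1/2) x^T Q x + c^T x + lambda^T (A x - b)
Stationarity (grad_x L = 0): Q x + c + A^T lambda = 0.
Primal feasibility: A x = b.

This gives the KKT block system:
  [ Q   A^T ] [ x     ]   [-c ]
  [ A    0  ] [ lambda ] = [ b ]

Solving the linear system:
  x*      = (3, 3)
  lambda* = (-4.5)
  f(x*)   = 22.5

x* = (3, 3), lambda* = (-4.5)


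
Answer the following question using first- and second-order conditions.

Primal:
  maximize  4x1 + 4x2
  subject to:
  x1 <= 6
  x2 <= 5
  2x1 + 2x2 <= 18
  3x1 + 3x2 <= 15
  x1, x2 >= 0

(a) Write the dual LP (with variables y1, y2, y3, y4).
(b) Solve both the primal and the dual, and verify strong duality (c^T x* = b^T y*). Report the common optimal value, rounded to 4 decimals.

The standard primal-dual pair for 'max c^T x s.t. A x <= b, x >= 0' is:
  Dual:  min b^T y  s.t.  A^T y >= c,  y >= 0.

So the dual LP is:
  minimize  6y1 + 5y2 + 18y3 + 15y4
  subject to:
    y1 + 2y3 + 3y4 >= 4
    y2 + 2y3 + 3y4 >= 4
    y1, y2, y3, y4 >= 0

Solving the primal: x* = (5, 0).
  primal value c^T x* = 20.
Solving the dual: y* = (0, 0, 0, 1.3333).
  dual value b^T y* = 20.
Strong duality: c^T x* = b^T y*. Confirmed.

20


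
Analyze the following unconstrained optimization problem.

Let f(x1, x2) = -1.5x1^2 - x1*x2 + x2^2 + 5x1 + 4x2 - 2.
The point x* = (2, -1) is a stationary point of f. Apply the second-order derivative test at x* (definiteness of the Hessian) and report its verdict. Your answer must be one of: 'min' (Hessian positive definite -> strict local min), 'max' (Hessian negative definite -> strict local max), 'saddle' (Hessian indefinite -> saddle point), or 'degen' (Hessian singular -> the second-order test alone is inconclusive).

Compute the Hessian H = grad^2 f:
  H = [[-3, -1], [-1, 2]]
Verify stationarity: grad f(x*) = H x* + g = (0, 0).
Eigenvalues of H: -3.1926, 2.1926.
Eigenvalues have mixed signs, so H is indefinite -> x* is a saddle point.

saddle


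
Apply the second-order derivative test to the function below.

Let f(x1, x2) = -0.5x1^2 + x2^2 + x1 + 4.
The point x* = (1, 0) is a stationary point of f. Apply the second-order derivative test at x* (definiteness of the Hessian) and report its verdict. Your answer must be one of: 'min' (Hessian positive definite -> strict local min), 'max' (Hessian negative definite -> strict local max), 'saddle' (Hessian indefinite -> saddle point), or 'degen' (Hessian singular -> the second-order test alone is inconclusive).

Compute the Hessian H = grad^2 f:
  H = [[-1, 0], [0, 2]]
Verify stationarity: grad f(x*) = H x* + g = (0, 0).
Eigenvalues of H: -1, 2.
Eigenvalues have mixed signs, so H is indefinite -> x* is a saddle point.

saddle


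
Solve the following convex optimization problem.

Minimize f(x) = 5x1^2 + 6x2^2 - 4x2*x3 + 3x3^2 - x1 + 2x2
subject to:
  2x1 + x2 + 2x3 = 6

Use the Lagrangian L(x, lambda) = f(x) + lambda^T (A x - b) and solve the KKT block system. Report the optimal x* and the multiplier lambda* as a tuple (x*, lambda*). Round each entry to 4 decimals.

Form the Lagrangian:
  L(x, lambda) = (1/2) x^T Q x + c^T x + lambda^T (A x - b)
Stationarity (grad_x L = 0): Q x + c + A^T lambda = 0.
Primal feasibility: A x = b.

This gives the KKT block system:
  [ Q   A^T ] [ x     ]   [-c ]
  [ A    0  ] [ lambda ] = [ b ]

Solving the linear system:
  x*      = (0.8636, 0.7403, 1.7662)
  lambda* = (-3.8182)
  f(x*)   = 11.763

x* = (0.8636, 0.7403, 1.7662), lambda* = (-3.8182)


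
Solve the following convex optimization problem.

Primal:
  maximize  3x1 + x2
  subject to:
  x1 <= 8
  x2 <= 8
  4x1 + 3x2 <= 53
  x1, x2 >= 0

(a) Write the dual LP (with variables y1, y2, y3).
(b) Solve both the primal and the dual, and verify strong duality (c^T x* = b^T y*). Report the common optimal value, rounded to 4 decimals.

The standard primal-dual pair for 'max c^T x s.t. A x <= b, x >= 0' is:
  Dual:  min b^T y  s.t.  A^T y >= c,  y >= 0.

So the dual LP is:
  minimize  8y1 + 8y2 + 53y3
  subject to:
    y1 + 4y3 >= 3
    y2 + 3y3 >= 1
    y1, y2, y3 >= 0

Solving the primal: x* = (8, 7).
  primal value c^T x* = 31.
Solving the dual: y* = (1.6667, 0, 0.3333).
  dual value b^T y* = 31.
Strong duality: c^T x* = b^T y*. Confirmed.

31


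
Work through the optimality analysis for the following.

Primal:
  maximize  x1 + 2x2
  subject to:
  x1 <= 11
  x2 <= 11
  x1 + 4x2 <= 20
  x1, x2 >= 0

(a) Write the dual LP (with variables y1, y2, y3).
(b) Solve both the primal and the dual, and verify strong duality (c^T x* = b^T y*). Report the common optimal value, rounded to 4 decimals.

The standard primal-dual pair for 'max c^T x s.t. A x <= b, x >= 0' is:
  Dual:  min b^T y  s.t.  A^T y >= c,  y >= 0.

So the dual LP is:
  minimize  11y1 + 11y2 + 20y3
  subject to:
    y1 + y3 >= 1
    y2 + 4y3 >= 2
    y1, y2, y3 >= 0

Solving the primal: x* = (11, 2.25).
  primal value c^T x* = 15.5.
Solving the dual: y* = (0.5, 0, 0.5).
  dual value b^T y* = 15.5.
Strong duality: c^T x* = b^T y*. Confirmed.

15.5


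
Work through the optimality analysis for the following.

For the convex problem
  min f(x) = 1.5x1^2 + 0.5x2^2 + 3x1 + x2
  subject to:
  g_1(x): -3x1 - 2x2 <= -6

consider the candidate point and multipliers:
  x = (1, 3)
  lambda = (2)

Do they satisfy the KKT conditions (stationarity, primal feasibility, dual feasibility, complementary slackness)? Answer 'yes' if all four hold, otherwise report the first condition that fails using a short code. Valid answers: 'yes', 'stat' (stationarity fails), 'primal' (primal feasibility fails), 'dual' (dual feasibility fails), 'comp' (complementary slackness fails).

Gradient of f: grad f(x) = Q x + c = (6, 4)
Constraint values g_i(x) = a_i^T x - b_i:
  g_1((1, 3)) = -3
Stationarity residual: grad f(x) + sum_i lambda_i a_i = (0, 0)
  -> stationarity OK
Primal feasibility (all g_i <= 0): OK
Dual feasibility (all lambda_i >= 0): OK
Complementary slackness (lambda_i * g_i(x) = 0 for all i): FAILS

Verdict: the first failing condition is complementary_slackness -> comp.

comp


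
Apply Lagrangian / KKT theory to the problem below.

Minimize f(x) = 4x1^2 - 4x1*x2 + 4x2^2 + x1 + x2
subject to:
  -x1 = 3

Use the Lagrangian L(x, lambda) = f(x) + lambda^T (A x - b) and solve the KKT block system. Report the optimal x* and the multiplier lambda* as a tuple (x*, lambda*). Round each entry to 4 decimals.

Form the Lagrangian:
  L(x, lambda) = (1/2) x^T Q x + c^T x + lambda^T (A x - b)
Stationarity (grad_x L = 0): Q x + c + A^T lambda = 0.
Primal feasibility: A x = b.

This gives the KKT block system:
  [ Q   A^T ] [ x     ]   [-c ]
  [ A    0  ] [ lambda ] = [ b ]

Solving the linear system:
  x*      = (-3, -1.625)
  lambda* = (-16.5)
  f(x*)   = 22.4375

x* = (-3, -1.625), lambda* = (-16.5)


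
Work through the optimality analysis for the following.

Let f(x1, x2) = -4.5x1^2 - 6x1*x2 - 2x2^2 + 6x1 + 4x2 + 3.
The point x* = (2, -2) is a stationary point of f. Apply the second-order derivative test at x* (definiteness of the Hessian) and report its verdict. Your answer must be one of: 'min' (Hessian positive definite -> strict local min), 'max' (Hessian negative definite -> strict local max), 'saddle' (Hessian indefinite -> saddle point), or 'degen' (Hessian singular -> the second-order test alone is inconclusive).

Compute the Hessian H = grad^2 f:
  H = [[-9, -6], [-6, -4]]
Verify stationarity: grad f(x*) = H x* + g = (0, 0).
Eigenvalues of H: -13, 0.
H has a zero eigenvalue (singular; negative semidefinite but not definite), so H is neither positive definite, negative definite, nor indefinite. The second-order test alone is inconclusive -> degen.
(Indeed, f is constant along the null direction of H through x*, so x* is not a strict local extremum.)

degen


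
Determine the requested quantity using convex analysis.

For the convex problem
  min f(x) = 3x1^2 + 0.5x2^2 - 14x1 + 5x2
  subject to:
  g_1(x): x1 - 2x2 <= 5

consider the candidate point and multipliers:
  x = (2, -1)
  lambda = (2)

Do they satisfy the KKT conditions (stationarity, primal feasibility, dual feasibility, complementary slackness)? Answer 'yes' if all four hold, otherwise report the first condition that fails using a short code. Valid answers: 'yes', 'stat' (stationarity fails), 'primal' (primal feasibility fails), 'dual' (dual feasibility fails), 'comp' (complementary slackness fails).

Gradient of f: grad f(x) = Q x + c = (-2, 4)
Constraint values g_i(x) = a_i^T x - b_i:
  g_1((2, -1)) = -1
Stationarity residual: grad f(x) + sum_i lambda_i a_i = (0, 0)
  -> stationarity OK
Primal feasibility (all g_i <= 0): OK
Dual feasibility (all lambda_i >= 0): OK
Complementary slackness (lambda_i * g_i(x) = 0 for all i): FAILS

Verdict: the first failing condition is complementary_slackness -> comp.

comp


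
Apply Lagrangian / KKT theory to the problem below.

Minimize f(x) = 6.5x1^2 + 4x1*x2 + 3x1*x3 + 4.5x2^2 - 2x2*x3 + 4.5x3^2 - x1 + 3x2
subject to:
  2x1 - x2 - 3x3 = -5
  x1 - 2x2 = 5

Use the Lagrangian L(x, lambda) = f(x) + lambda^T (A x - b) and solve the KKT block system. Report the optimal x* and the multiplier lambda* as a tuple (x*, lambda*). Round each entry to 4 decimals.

Form the Lagrangian:
  L(x, lambda) = (1/2) x^T Q x + c^T x + lambda^T (A x - b)
Stationarity (grad_x L = 0): Q x + c + A^T lambda = 0.
Primal feasibility: A x = b.

This gives the KKT block system:
  [ Q   A^T ] [ x     ]   [-c ]
  [ A    0  ] [ lambda ] = [ b ]

Solving the linear system:
  x*      = (0.0851, -2.4574, 2.5426)
  lambda* = (9.3511, -16.6064)
  f(x*)   = 61.1649

x* = (0.0851, -2.4574, 2.5426), lambda* = (9.3511, -16.6064)


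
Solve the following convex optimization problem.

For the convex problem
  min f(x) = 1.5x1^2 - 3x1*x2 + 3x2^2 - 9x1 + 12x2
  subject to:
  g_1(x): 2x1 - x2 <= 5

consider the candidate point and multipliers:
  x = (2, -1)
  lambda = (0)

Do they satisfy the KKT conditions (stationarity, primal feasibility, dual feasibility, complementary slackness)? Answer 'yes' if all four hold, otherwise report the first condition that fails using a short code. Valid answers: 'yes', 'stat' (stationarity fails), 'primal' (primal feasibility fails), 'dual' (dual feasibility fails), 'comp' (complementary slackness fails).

Gradient of f: grad f(x) = Q x + c = (0, 0)
Constraint values g_i(x) = a_i^T x - b_i:
  g_1((2, -1)) = 0
Stationarity residual: grad f(x) + sum_i lambda_i a_i = (0, 0)
  -> stationarity OK
Primal feasibility (all g_i <= 0): OK
Dual feasibility (all lambda_i >= 0): OK
Complementary slackness (lambda_i * g_i(x) = 0 for all i): OK

Verdict: yes, KKT holds.

yes


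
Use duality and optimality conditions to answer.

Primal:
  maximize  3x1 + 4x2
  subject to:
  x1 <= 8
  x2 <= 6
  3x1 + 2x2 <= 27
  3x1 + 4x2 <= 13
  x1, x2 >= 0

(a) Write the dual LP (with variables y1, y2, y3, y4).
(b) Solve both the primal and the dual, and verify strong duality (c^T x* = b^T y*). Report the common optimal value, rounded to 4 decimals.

The standard primal-dual pair for 'max c^T x s.t. A x <= b, x >= 0' is:
  Dual:  min b^T y  s.t.  A^T y >= c,  y >= 0.

So the dual LP is:
  minimize  8y1 + 6y2 + 27y3 + 13y4
  subject to:
    y1 + 3y3 + 3y4 >= 3
    y2 + 2y3 + 4y4 >= 4
    y1, y2, y3, y4 >= 0

Solving the primal: x* = (4.3333, 0).
  primal value c^T x* = 13.
Solving the dual: y* = (0, 0, 0, 1).
  dual value b^T y* = 13.
Strong duality: c^T x* = b^T y*. Confirmed.

13


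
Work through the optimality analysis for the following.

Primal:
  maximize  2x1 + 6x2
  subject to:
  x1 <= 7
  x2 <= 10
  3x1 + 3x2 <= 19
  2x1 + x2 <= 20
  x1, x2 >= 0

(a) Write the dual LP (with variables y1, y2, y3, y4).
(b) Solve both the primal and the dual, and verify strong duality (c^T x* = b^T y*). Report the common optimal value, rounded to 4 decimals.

The standard primal-dual pair for 'max c^T x s.t. A x <= b, x >= 0' is:
  Dual:  min b^T y  s.t.  A^T y >= c,  y >= 0.

So the dual LP is:
  minimize  7y1 + 10y2 + 19y3 + 20y4
  subject to:
    y1 + 3y3 + 2y4 >= 2
    y2 + 3y3 + y4 >= 6
    y1, y2, y3, y4 >= 0

Solving the primal: x* = (0, 6.3333).
  primal value c^T x* = 38.
Solving the dual: y* = (0, 0, 2, 0).
  dual value b^T y* = 38.
Strong duality: c^T x* = b^T y*. Confirmed.

38


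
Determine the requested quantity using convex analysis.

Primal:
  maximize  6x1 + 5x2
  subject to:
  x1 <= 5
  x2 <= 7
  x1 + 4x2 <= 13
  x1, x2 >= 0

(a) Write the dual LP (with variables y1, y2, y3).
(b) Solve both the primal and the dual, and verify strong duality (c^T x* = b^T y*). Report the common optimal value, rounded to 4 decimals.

The standard primal-dual pair for 'max c^T x s.t. A x <= b, x >= 0' is:
  Dual:  min b^T y  s.t.  A^T y >= c,  y >= 0.

So the dual LP is:
  minimize  5y1 + 7y2 + 13y3
  subject to:
    y1 + y3 >= 6
    y2 + 4y3 >= 5
    y1, y2, y3 >= 0

Solving the primal: x* = (5, 2).
  primal value c^T x* = 40.
Solving the dual: y* = (4.75, 0, 1.25).
  dual value b^T y* = 40.
Strong duality: c^T x* = b^T y*. Confirmed.

40


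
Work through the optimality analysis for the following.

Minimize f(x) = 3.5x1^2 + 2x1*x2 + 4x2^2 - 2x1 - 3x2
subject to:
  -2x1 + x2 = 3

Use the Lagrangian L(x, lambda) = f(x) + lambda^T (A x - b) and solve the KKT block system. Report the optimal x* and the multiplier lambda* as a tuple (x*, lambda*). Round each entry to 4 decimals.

Form the Lagrangian:
  L(x, lambda) = (1/2) x^T Q x + c^T x + lambda^T (A x - b)
Stationarity (grad_x L = 0): Q x + c + A^T lambda = 0.
Primal feasibility: A x = b.

This gives the KKT block system:
  [ Q   A^T ] [ x     ]   [-c ]
  [ A    0  ] [ lambda ] = [ b ]

Solving the linear system:
  x*      = (-0.9787, 1.0426)
  lambda* = (-3.383)
  f(x*)   = 4.4894

x* = (-0.9787, 1.0426), lambda* = (-3.383)


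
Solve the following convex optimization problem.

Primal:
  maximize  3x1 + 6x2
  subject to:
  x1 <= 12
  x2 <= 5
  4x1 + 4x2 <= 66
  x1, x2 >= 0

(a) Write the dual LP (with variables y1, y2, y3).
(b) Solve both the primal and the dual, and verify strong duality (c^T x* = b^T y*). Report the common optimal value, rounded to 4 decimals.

The standard primal-dual pair for 'max c^T x s.t. A x <= b, x >= 0' is:
  Dual:  min b^T y  s.t.  A^T y >= c,  y >= 0.

So the dual LP is:
  minimize  12y1 + 5y2 + 66y3
  subject to:
    y1 + 4y3 >= 3
    y2 + 4y3 >= 6
    y1, y2, y3 >= 0

Solving the primal: x* = (11.5, 5).
  primal value c^T x* = 64.5.
Solving the dual: y* = (0, 3, 0.75).
  dual value b^T y* = 64.5.
Strong duality: c^T x* = b^T y*. Confirmed.

64.5


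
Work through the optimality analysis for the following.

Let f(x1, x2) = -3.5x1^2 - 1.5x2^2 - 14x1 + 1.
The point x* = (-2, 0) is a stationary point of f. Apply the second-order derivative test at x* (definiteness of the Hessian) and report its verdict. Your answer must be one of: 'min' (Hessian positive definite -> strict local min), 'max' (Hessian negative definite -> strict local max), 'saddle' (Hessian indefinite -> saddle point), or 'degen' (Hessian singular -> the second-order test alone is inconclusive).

Compute the Hessian H = grad^2 f:
  H = [[-7, 0], [0, -3]]
Verify stationarity: grad f(x*) = H x* + g = (0, 0).
Eigenvalues of H: -7, -3.
Both eigenvalues < 0, so H is negative definite -> x* is a strict local max.

max


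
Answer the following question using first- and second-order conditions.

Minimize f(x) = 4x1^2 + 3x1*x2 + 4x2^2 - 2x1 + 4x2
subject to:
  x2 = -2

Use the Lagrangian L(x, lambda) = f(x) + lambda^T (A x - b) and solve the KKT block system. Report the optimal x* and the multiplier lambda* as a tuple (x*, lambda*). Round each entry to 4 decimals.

Form the Lagrangian:
  L(x, lambda) = (1/2) x^T Q x + c^T x + lambda^T (A x - b)
Stationarity (grad_x L = 0): Q x + c + A^T lambda = 0.
Primal feasibility: A x = b.

This gives the KKT block system:
  [ Q   A^T ] [ x     ]   [-c ]
  [ A    0  ] [ lambda ] = [ b ]

Solving the linear system:
  x*      = (1, -2)
  lambda* = (9)
  f(x*)   = 4

x* = (1, -2), lambda* = (9)


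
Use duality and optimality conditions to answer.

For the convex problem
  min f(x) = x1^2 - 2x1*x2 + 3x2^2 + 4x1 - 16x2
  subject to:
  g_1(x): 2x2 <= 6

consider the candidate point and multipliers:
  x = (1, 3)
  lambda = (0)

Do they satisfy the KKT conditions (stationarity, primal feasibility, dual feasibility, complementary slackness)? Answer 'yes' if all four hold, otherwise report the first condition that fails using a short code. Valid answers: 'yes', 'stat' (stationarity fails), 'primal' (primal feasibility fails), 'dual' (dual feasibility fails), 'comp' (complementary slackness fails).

Gradient of f: grad f(x) = Q x + c = (0, 0)
Constraint values g_i(x) = a_i^T x - b_i:
  g_1((1, 3)) = 0
Stationarity residual: grad f(x) + sum_i lambda_i a_i = (0, 0)
  -> stationarity OK
Primal feasibility (all g_i <= 0): OK
Dual feasibility (all lambda_i >= 0): OK
Complementary slackness (lambda_i * g_i(x) = 0 for all i): OK

Verdict: yes, KKT holds.

yes


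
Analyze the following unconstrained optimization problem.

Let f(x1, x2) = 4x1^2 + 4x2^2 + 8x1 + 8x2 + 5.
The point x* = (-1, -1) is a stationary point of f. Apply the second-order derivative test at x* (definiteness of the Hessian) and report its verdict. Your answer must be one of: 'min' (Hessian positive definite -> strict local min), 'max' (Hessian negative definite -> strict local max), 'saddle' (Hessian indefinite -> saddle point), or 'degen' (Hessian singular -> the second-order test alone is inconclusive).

Compute the Hessian H = grad^2 f:
  H = [[8, 0], [0, 8]]
Verify stationarity: grad f(x*) = H x* + g = (0, 0).
Eigenvalues of H: 8, 8.
Both eigenvalues > 0, so H is positive definite -> x* is a strict local min.

min


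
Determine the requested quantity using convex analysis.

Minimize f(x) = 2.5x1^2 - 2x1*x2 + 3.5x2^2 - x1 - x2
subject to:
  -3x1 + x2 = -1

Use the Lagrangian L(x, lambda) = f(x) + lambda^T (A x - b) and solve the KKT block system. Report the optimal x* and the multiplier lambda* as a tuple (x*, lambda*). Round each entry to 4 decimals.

Form the Lagrangian:
  L(x, lambda) = (1/2) x^T Q x + c^T x + lambda^T (A x - b)
Stationarity (grad_x L = 0): Q x + c + A^T lambda = 0.
Primal feasibility: A x = b.

This gives the KKT block system:
  [ Q   A^T ] [ x     ]   [-c ]
  [ A    0  ] [ lambda ] = [ b ]

Solving the linear system:
  x*      = (0.4107, 0.2321)
  lambda* = (0.1964)
  f(x*)   = -0.2232

x* = (0.4107, 0.2321), lambda* = (0.1964)


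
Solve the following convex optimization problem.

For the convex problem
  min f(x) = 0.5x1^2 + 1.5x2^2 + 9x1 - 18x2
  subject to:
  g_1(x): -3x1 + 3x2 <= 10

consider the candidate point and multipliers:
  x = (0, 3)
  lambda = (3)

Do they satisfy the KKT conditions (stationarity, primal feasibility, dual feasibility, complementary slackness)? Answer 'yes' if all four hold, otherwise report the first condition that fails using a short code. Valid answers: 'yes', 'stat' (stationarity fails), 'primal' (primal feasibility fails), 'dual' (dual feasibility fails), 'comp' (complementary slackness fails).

Gradient of f: grad f(x) = Q x + c = (9, -9)
Constraint values g_i(x) = a_i^T x - b_i:
  g_1((0, 3)) = -1
Stationarity residual: grad f(x) + sum_i lambda_i a_i = (0, 0)
  -> stationarity OK
Primal feasibility (all g_i <= 0): OK
Dual feasibility (all lambda_i >= 0): OK
Complementary slackness (lambda_i * g_i(x) = 0 for all i): FAILS

Verdict: the first failing condition is complementary_slackness -> comp.

comp


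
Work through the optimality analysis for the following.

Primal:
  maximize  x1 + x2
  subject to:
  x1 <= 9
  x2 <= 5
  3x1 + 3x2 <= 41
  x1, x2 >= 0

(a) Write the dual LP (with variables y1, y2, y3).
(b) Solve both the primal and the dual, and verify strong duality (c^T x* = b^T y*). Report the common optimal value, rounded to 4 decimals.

The standard primal-dual pair for 'max c^T x s.t. A x <= b, x >= 0' is:
  Dual:  min b^T y  s.t.  A^T y >= c,  y >= 0.

So the dual LP is:
  minimize  9y1 + 5y2 + 41y3
  subject to:
    y1 + 3y3 >= 1
    y2 + 3y3 >= 1
    y1, y2, y3 >= 0

Solving the primal: x* = (8.6667, 5).
  primal value c^T x* = 13.6667.
Solving the dual: y* = (0, 0, 0.3333).
  dual value b^T y* = 13.6667.
Strong duality: c^T x* = b^T y*. Confirmed.

13.6667


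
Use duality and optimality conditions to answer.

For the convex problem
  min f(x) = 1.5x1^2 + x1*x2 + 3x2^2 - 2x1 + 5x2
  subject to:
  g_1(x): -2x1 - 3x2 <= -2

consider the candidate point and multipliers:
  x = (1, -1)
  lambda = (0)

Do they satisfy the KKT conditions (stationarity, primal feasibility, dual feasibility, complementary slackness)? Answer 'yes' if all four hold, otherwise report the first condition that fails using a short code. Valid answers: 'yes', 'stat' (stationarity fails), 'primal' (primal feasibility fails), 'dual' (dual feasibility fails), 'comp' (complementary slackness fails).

Gradient of f: grad f(x) = Q x + c = (0, 0)
Constraint values g_i(x) = a_i^T x - b_i:
  g_1((1, -1)) = 3
Stationarity residual: grad f(x) + sum_i lambda_i a_i = (0, 0)
  -> stationarity OK
Primal feasibility (all g_i <= 0): FAILS
Dual feasibility (all lambda_i >= 0): OK
Complementary slackness (lambda_i * g_i(x) = 0 for all i): OK

Verdict: the first failing condition is primal_feasibility -> primal.

primal


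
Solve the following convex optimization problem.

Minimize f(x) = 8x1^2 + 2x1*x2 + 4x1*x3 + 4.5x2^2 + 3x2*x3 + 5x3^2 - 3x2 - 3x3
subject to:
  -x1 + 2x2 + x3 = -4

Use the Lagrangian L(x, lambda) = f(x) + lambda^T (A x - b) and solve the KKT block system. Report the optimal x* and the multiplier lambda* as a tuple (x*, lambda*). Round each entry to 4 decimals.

Form the Lagrangian:
  L(x, lambda) = (1/2) x^T Q x + c^T x + lambda^T (A x - b)
Stationarity (grad_x L = 0): Q x + c + A^T lambda = 0.
Primal feasibility: A x = b.

This gives the KKT block system:
  [ Q   A^T ] [ x     ]   [-c ]
  [ A    0  ] [ lambda ] = [ b ]

Solving the linear system:
  x*      = (0.7545, -1.4499, -0.3457)
  lambda* = (7.7888)
  f(x*)   = 18.2709

x* = (0.7545, -1.4499, -0.3457), lambda* = (7.7888)


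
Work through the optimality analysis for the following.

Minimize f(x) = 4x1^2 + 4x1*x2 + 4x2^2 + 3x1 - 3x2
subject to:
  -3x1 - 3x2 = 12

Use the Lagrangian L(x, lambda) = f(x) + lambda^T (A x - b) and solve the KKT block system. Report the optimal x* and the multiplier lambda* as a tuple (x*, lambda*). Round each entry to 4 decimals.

Form the Lagrangian:
  L(x, lambda) = (1/2) x^T Q x + c^T x + lambda^T (A x - b)
Stationarity (grad_x L = 0): Q x + c + A^T lambda = 0.
Primal feasibility: A x = b.

This gives the KKT block system:
  [ Q   A^T ] [ x     ]   [-c ]
  [ A    0  ] [ lambda ] = [ b ]

Solving the linear system:
  x*      = (-2.75, -1.25)
  lambda* = (-8)
  f(x*)   = 45.75

x* = (-2.75, -1.25), lambda* = (-8)


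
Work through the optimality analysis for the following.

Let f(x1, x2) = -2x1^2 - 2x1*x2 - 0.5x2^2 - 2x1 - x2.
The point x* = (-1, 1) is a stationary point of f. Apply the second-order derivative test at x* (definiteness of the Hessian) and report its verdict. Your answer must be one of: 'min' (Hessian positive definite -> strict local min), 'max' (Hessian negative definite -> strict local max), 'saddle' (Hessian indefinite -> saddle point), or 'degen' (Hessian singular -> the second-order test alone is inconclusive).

Compute the Hessian H = grad^2 f:
  H = [[-4, -2], [-2, -1]]
Verify stationarity: grad f(x*) = H x* + g = (0, 0).
Eigenvalues of H: -5, 0.
H has a zero eigenvalue (singular; negative semidefinite but not definite), so H is neither positive definite, negative definite, nor indefinite. The second-order test alone is inconclusive -> degen.
(Indeed, f is constant along the null direction of H through x*, so x* is not a strict local extremum.)

degen


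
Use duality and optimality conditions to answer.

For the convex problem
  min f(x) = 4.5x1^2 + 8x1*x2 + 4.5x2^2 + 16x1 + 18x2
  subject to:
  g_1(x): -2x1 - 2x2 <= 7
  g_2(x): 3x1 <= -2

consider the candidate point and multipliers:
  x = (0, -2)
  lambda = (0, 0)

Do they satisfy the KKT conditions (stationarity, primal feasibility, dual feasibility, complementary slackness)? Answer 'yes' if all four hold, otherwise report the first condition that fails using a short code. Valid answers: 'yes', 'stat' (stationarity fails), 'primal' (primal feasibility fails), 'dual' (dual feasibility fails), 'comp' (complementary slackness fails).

Gradient of f: grad f(x) = Q x + c = (0, 0)
Constraint values g_i(x) = a_i^T x - b_i:
  g_1((0, -2)) = -3
  g_2((0, -2)) = 2
Stationarity residual: grad f(x) + sum_i lambda_i a_i = (0, 0)
  -> stationarity OK
Primal feasibility (all g_i <= 0): FAILS
Dual feasibility (all lambda_i >= 0): OK
Complementary slackness (lambda_i * g_i(x) = 0 for all i): OK

Verdict: the first failing condition is primal_feasibility -> primal.

primal


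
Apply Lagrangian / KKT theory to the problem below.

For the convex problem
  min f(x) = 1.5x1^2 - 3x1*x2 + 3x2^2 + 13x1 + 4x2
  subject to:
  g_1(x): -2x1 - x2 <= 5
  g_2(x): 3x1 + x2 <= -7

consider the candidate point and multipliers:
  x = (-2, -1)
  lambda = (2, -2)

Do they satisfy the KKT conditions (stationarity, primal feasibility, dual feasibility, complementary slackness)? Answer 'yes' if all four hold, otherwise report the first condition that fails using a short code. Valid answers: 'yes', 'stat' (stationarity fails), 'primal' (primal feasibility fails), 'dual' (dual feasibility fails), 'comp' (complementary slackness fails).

Gradient of f: grad f(x) = Q x + c = (10, 4)
Constraint values g_i(x) = a_i^T x - b_i:
  g_1((-2, -1)) = 0
  g_2((-2, -1)) = 0
Stationarity residual: grad f(x) + sum_i lambda_i a_i = (0, 0)
  -> stationarity OK
Primal feasibility (all g_i <= 0): OK
Dual feasibility (all lambda_i >= 0): FAILS
Complementary slackness (lambda_i * g_i(x) = 0 for all i): OK

Verdict: the first failing condition is dual_feasibility -> dual.

dual


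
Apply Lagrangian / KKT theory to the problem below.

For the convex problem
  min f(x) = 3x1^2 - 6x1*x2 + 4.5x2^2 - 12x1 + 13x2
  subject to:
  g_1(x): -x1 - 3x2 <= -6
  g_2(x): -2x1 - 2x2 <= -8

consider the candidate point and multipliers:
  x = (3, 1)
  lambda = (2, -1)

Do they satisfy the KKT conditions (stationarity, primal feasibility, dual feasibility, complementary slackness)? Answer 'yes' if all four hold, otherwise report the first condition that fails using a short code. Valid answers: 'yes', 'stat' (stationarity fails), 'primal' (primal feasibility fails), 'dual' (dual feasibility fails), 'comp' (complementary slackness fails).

Gradient of f: grad f(x) = Q x + c = (0, 4)
Constraint values g_i(x) = a_i^T x - b_i:
  g_1((3, 1)) = 0
  g_2((3, 1)) = 0
Stationarity residual: grad f(x) + sum_i lambda_i a_i = (0, 0)
  -> stationarity OK
Primal feasibility (all g_i <= 0): OK
Dual feasibility (all lambda_i >= 0): FAILS
Complementary slackness (lambda_i * g_i(x) = 0 for all i): OK

Verdict: the first failing condition is dual_feasibility -> dual.

dual


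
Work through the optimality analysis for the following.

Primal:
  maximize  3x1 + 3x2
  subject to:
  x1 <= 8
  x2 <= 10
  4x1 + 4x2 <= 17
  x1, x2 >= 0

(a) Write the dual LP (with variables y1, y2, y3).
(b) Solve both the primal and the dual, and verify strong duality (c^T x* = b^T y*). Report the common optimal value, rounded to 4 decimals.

The standard primal-dual pair for 'max c^T x s.t. A x <= b, x >= 0' is:
  Dual:  min b^T y  s.t.  A^T y >= c,  y >= 0.

So the dual LP is:
  minimize  8y1 + 10y2 + 17y3
  subject to:
    y1 + 4y3 >= 3
    y2 + 4y3 >= 3
    y1, y2, y3 >= 0

Solving the primal: x* = (4.25, 0).
  primal value c^T x* = 12.75.
Solving the dual: y* = (0, 0, 0.75).
  dual value b^T y* = 12.75.
Strong duality: c^T x* = b^T y*. Confirmed.

12.75


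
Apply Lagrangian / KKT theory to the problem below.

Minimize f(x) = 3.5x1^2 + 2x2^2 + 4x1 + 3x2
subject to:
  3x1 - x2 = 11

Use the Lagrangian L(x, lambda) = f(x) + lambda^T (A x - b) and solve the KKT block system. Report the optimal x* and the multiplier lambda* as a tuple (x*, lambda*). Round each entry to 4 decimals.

Form the Lagrangian:
  L(x, lambda) = (1/2) x^T Q x + c^T x + lambda^T (A x - b)
Stationarity (grad_x L = 0): Q x + c + A^T lambda = 0.
Primal feasibility: A x = b.

This gives the KKT block system:
  [ Q   A^T ] [ x     ]   [-c ]
  [ A    0  ] [ lambda ] = [ b ]

Solving the linear system:
  x*      = (2.7674, -2.6977)
  lambda* = (-7.7907)
  f(x*)   = 44.3372

x* = (2.7674, -2.6977), lambda* = (-7.7907)


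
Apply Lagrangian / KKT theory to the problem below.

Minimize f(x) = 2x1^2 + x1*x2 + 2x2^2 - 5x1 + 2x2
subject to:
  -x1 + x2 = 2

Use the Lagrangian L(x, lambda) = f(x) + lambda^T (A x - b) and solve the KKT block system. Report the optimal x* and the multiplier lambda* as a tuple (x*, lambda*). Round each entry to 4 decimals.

Form the Lagrangian:
  L(x, lambda) = (1/2) x^T Q x + c^T x + lambda^T (A x - b)
Stationarity (grad_x L = 0): Q x + c + A^T lambda = 0.
Primal feasibility: A x = b.

This gives the KKT block system:
  [ Q   A^T ] [ x     ]   [-c ]
  [ A    0  ] [ lambda ] = [ b ]

Solving the linear system:
  x*      = (-0.7, 1.3)
  lambda* = (-6.5)
  f(x*)   = 9.55

x* = (-0.7, 1.3), lambda* = (-6.5)


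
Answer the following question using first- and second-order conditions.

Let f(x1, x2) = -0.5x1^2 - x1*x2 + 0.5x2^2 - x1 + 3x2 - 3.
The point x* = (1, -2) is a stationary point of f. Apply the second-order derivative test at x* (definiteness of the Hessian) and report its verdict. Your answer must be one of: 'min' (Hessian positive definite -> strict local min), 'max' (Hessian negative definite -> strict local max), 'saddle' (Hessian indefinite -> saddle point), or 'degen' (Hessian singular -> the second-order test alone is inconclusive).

Compute the Hessian H = grad^2 f:
  H = [[-1, -1], [-1, 1]]
Verify stationarity: grad f(x*) = H x* + g = (0, 0).
Eigenvalues of H: -1.4142, 1.4142.
Eigenvalues have mixed signs, so H is indefinite -> x* is a saddle point.

saddle


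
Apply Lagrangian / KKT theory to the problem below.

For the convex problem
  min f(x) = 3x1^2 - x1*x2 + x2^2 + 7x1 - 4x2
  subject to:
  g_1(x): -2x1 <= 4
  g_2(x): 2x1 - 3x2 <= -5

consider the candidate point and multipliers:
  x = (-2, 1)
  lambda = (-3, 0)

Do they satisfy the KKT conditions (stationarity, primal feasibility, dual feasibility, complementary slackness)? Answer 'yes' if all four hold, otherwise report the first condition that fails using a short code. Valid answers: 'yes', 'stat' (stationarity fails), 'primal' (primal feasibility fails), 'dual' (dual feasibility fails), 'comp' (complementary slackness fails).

Gradient of f: grad f(x) = Q x + c = (-6, 0)
Constraint values g_i(x) = a_i^T x - b_i:
  g_1((-2, 1)) = 0
  g_2((-2, 1)) = -2
Stationarity residual: grad f(x) + sum_i lambda_i a_i = (0, 0)
  -> stationarity OK
Primal feasibility (all g_i <= 0): OK
Dual feasibility (all lambda_i >= 0): FAILS
Complementary slackness (lambda_i * g_i(x) = 0 for all i): OK

Verdict: the first failing condition is dual_feasibility -> dual.

dual


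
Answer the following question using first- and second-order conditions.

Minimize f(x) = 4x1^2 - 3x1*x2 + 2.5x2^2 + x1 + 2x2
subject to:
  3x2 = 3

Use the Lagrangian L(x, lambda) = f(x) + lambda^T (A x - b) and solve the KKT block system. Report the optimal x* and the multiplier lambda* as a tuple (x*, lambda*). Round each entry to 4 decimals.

Form the Lagrangian:
  L(x, lambda) = (1/2) x^T Q x + c^T x + lambda^T (A x - b)
Stationarity (grad_x L = 0): Q x + c + A^T lambda = 0.
Primal feasibility: A x = b.

This gives the KKT block system:
  [ Q   A^T ] [ x     ]   [-c ]
  [ A    0  ] [ lambda ] = [ b ]

Solving the linear system:
  x*      = (0.25, 1)
  lambda* = (-2.0833)
  f(x*)   = 4.25

x* = (0.25, 1), lambda* = (-2.0833)


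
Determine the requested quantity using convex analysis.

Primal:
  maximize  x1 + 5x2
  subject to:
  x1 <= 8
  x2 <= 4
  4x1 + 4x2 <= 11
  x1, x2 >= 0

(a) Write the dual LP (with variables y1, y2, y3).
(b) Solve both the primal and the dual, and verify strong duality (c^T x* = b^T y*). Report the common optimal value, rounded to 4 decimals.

The standard primal-dual pair for 'max c^T x s.t. A x <= b, x >= 0' is:
  Dual:  min b^T y  s.t.  A^T y >= c,  y >= 0.

So the dual LP is:
  minimize  8y1 + 4y2 + 11y3
  subject to:
    y1 + 4y3 >= 1
    y2 + 4y3 >= 5
    y1, y2, y3 >= 0

Solving the primal: x* = (0, 2.75).
  primal value c^T x* = 13.75.
Solving the dual: y* = (0, 0, 1.25).
  dual value b^T y* = 13.75.
Strong duality: c^T x* = b^T y*. Confirmed.

13.75


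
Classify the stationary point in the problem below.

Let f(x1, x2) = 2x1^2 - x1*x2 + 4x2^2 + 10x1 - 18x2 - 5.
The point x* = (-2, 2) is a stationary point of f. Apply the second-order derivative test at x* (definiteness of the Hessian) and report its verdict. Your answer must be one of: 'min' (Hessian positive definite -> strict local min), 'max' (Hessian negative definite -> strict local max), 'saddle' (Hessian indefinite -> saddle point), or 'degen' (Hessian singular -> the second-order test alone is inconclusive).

Compute the Hessian H = grad^2 f:
  H = [[4, -1], [-1, 8]]
Verify stationarity: grad f(x*) = H x* + g = (0, 0).
Eigenvalues of H: 3.7639, 8.2361.
Both eigenvalues > 0, so H is positive definite -> x* is a strict local min.

min


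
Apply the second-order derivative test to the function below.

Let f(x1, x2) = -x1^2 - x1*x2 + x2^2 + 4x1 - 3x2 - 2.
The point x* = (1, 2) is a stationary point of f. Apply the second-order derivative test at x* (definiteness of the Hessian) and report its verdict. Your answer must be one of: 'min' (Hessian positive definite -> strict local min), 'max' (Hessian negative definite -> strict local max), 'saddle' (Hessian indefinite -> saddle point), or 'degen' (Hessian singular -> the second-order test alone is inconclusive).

Compute the Hessian H = grad^2 f:
  H = [[-2, -1], [-1, 2]]
Verify stationarity: grad f(x*) = H x* + g = (0, 0).
Eigenvalues of H: -2.2361, 2.2361.
Eigenvalues have mixed signs, so H is indefinite -> x* is a saddle point.

saddle


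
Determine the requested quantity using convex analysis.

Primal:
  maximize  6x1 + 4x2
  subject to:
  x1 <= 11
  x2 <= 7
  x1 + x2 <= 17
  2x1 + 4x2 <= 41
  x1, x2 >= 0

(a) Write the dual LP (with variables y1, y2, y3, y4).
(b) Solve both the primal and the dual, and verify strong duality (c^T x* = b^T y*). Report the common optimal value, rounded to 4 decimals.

The standard primal-dual pair for 'max c^T x s.t. A x <= b, x >= 0' is:
  Dual:  min b^T y  s.t.  A^T y >= c,  y >= 0.

So the dual LP is:
  minimize  11y1 + 7y2 + 17y3 + 41y4
  subject to:
    y1 + y3 + 2y4 >= 6
    y2 + y3 + 4y4 >= 4
    y1, y2, y3, y4 >= 0

Solving the primal: x* = (11, 4.75).
  primal value c^T x* = 85.
Solving the dual: y* = (4, 0, 0, 1).
  dual value b^T y* = 85.
Strong duality: c^T x* = b^T y*. Confirmed.

85


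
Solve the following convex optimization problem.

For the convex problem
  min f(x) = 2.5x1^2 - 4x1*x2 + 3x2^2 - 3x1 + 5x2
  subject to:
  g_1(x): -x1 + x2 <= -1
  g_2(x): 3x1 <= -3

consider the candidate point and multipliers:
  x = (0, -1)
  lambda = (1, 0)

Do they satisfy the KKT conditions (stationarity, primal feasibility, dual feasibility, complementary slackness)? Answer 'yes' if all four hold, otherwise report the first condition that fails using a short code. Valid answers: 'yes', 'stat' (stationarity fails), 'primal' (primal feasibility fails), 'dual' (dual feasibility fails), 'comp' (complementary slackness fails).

Gradient of f: grad f(x) = Q x + c = (1, -1)
Constraint values g_i(x) = a_i^T x - b_i:
  g_1((0, -1)) = 0
  g_2((0, -1)) = 3
Stationarity residual: grad f(x) + sum_i lambda_i a_i = (0, 0)
  -> stationarity OK
Primal feasibility (all g_i <= 0): FAILS
Dual feasibility (all lambda_i >= 0): OK
Complementary slackness (lambda_i * g_i(x) = 0 for all i): OK

Verdict: the first failing condition is primal_feasibility -> primal.

primal


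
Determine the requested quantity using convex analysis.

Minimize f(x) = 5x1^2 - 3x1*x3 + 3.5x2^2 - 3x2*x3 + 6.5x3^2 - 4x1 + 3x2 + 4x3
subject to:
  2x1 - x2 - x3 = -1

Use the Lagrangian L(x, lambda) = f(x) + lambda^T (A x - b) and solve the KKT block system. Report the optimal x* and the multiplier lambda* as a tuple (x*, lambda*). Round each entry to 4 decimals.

Form the Lagrangian:
  L(x, lambda) = (1/2) x^T Q x + c^T x + lambda^T (A x - b)
Stationarity (grad_x L = 0): Q x + c + A^T lambda = 0.
Primal feasibility: A x = b.

This gives the KKT block system:
  [ Q   A^T ] [ x     ]   [-c ]
  [ A    0  ] [ lambda ] = [ b ]

Solving the linear system:
  x*      = (-0.4553, 0.146, -0.0566)
  lambda* = (4.1917)
  f(x*)   = 3.1122

x* = (-0.4553, 0.146, -0.0566), lambda* = (4.1917)


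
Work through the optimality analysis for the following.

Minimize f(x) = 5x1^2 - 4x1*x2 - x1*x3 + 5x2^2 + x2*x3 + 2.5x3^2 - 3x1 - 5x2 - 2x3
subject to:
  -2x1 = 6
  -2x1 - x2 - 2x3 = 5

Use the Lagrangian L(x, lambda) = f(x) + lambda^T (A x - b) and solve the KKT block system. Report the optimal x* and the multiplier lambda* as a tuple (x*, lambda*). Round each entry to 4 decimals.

Form the Lagrangian:
  L(x, lambda) = (1/2) x^T Q x + c^T x + lambda^T (A x - b)
Stationarity (grad_x L = 0): Q x + c + A^T lambda = 0.
Primal feasibility: A x = b.

This gives the KKT block system:
  [ Q   A^T ] [ x     ]   [-c ]
  [ A    0  ] [ lambda ] = [ b ]

Solving the linear system:
  x*      = (-3, -0.561, 0.7805)
  lambda* = (-17.939, 2.1707)
  f(x*)   = 53.5122

x* = (-3, -0.561, 0.7805), lambda* = (-17.939, 2.1707)


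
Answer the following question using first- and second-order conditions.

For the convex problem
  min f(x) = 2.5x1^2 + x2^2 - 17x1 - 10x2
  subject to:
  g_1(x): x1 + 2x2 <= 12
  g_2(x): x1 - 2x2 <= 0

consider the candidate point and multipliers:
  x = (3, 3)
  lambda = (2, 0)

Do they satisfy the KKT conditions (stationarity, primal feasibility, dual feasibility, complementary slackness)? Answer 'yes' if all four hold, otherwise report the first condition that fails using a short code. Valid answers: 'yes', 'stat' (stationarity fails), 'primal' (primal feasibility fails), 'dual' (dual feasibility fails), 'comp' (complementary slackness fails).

Gradient of f: grad f(x) = Q x + c = (-2, -4)
Constraint values g_i(x) = a_i^T x - b_i:
  g_1((3, 3)) = -3
  g_2((3, 3)) = -3
Stationarity residual: grad f(x) + sum_i lambda_i a_i = (0, 0)
  -> stationarity OK
Primal feasibility (all g_i <= 0): OK
Dual feasibility (all lambda_i >= 0): OK
Complementary slackness (lambda_i * g_i(x) = 0 for all i): FAILS

Verdict: the first failing condition is complementary_slackness -> comp.

comp


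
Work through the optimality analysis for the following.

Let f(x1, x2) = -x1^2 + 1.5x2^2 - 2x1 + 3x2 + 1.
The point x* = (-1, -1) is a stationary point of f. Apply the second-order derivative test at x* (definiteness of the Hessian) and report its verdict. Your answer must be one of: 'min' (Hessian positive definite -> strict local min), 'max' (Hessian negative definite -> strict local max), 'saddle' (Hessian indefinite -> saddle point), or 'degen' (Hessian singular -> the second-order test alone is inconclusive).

Compute the Hessian H = grad^2 f:
  H = [[-2, 0], [0, 3]]
Verify stationarity: grad f(x*) = H x* + g = (0, 0).
Eigenvalues of H: -2, 3.
Eigenvalues have mixed signs, so H is indefinite -> x* is a saddle point.

saddle
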